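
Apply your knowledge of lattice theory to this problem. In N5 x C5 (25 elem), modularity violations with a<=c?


Modular law: if a <= c then a v (b ^ c) = (a v b) ^ c.
Check all triples (a,b,c) with a <= c among 25 elements.
  e.g. a=(a,0), b=(c,0), c=(b,0): lhs=(a,0) != rhs=(b,0)
  e.g. a=(a,0), b=(c,1), c=(b,0): lhs=(a,0) != rhs=(b,0)
Total violating triples: 75


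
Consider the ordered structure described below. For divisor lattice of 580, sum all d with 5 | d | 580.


Interval [5,580] in divisors of 580: [5, 10, 20, 145, 290, 580]
Sum = 1050


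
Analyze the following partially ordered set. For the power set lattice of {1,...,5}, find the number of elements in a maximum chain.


A chain is a totally ordered subset; we count the number of elements in a maximum chain.
Compute, for each element x, the size of the longest chain ending at x:
  {}: 1
  {1}: 2
  {2}: 2
  {3}: 2
  {4}: 2
  {5}: 2
  ...
A maximum chain: {} < {1} < {1,2} < {1,2,3} < {1,2,3,4} < {1,2,3,4,5}
Number of elements in the longest chain: 6


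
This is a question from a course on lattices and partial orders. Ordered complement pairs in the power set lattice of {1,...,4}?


Complement pair (a,b): a meet b = bottom, a join b = top.
Here: A intersect B = {} and A union B = {1,...,4}.
Pairs found: ({},{1,2,3,4}), ({1},{2,3,4}), ({2},{1,3,4}), ({3},{1,2,4}), ... (12 more)
Total ordered pairs: 16


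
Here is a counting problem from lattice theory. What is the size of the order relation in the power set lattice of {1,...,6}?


The order relation is {(a,b) : a <= b}, reflexive so it includes (a,a).
Examples: ({},{}), ({},{1,2}), ({},{1,2,3}), ({},{1,2,3,4}), ({},{1,2,3,4,5}), ...
Total ordered pairs: 729


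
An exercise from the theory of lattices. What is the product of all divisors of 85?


Divisors of 85: [1, 5, 17, 85]
Product = n^(d(n)/2) = 85^(4/2)
Product = 7225


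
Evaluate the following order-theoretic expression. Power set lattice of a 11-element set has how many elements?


Power set = 2^n.
2^11 = 2048


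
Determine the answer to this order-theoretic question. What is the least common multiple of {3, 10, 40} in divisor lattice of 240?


In a divisor lattice, join = lcm (least common multiple).
Compute lcm iteratively: start with first element, then lcm(current, next).
Elements: [3, 10, 40]
lcm(3,10) = 30
lcm(30,40) = 120
Final lcm = 120


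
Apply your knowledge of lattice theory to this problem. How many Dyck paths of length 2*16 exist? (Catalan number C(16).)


C(n) = C(2n, n) / (n+1).
C(32, 16) = 601080390
C(16) = 601080390 / 17 = 35357670


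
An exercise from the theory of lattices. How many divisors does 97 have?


Divisors of 97: [1, 97]
Count: 2


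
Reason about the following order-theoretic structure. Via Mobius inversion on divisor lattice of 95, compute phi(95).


phi(n) = n * prod_{p|n} (1 - 1/p).
Prime divisors of 95: [5, 19]
phi(95) = 95 * (1 - 1/5) * (1 - 1/19)
phi(95) = 72


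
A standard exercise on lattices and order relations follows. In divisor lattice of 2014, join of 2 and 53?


In a divisor lattice, join = lcm (least common multiple).
gcd(2,53) = 1
lcm(2,53) = 2*53/gcd = 106/1 = 106


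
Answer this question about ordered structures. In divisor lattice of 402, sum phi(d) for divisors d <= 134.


Divisors of 402 up to 134: [1, 2, 3, 6, 67, 134]
phi values: [1, 1, 2, 2, 66, 66]
Sum = 138


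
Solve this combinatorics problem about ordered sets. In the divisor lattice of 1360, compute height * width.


Height = length of longest chain minus 1; width = size of largest antichain.
A maximum chain: 1 | 17 | 85 | 170 | 340 | 680 | 1360  (height 6).
A maximum antichain: {4, 10, 34, 85}  (width 4).
Product = 6 * 4 = 24


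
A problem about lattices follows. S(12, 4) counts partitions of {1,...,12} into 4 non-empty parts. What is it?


S(n,k) = k*S(n-1,k) + S(n-1,k-1).
S(11,4) = 145750, S(11,3) = 28501
S(12,4) = 4*145750 + 28501 = 583000 + 28501
S(12,4) = 611501


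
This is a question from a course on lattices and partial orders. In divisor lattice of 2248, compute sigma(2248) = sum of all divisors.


sigma(n) = sum of divisors.
Divisors of 2248: [1, 2, 4, 8, 281, 562, 1124, 2248]
Sum = 4230


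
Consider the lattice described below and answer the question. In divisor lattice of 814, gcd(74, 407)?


Meet=gcd.
gcd(74,407)=37


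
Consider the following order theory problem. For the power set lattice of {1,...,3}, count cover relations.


A cover relation a -< b holds when a < b with no c strictly between.
Cover relations:
  {} -< {1}
  {} -< {2}
  {} -< {3}
  {1} -< {1,2}
  {1} -< {1,3}
  {2} -< {1,2}
  {2} -< {2,3}
  {3} -< {1,3}
  ...4 more
Total: 12


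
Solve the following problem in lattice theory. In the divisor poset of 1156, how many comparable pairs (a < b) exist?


A comparable pair {a,b} has a < b or b < a in the order.
Count unordered pairs where one element is strictly below the other.
Examples: {1,2}, {1,4}, {1,17}, {1,34}, ...
Total comparable pairs: 27


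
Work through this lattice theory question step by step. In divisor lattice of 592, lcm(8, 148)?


Join=lcm.
gcd(8,148)=4
lcm=296


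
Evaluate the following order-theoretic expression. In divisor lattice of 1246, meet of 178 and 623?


In a divisor lattice, meet = gcd (greatest common divisor).
By Euclidean algorithm or factoring: gcd(178,623) = 89


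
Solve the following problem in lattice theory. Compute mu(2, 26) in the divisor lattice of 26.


In a divisor lattice, mu(a,b) = mu(b/a) where mu is the classical Mobius function.
b/a = 26/2 = 13
Prime factorization of 13: primes [13]
13 is squarefree with 1 prime factor(s), so mu(13) = (-1)^1 = -1


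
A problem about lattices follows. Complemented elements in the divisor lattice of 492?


An element a is complemented if some b has a meet b = bottom, a join b = top.
a is complemented iff gcd(a, n/a)=1, i.e. a is a unitary divisor of 492.
Complemented elements: 1, 3, 4, 12, 41, 123, ... (2 more)
Count: 8


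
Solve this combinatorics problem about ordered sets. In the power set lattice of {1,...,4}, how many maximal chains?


A maximal chain goes from the minimum element to a maximal element via cover relations.
Counting all min-to-max paths in the cover graph.
Total maximal chains: 24


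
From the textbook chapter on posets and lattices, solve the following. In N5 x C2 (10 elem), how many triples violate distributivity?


Distributive law: a ^ (b v c) = (a ^ b) v (a ^ c).
Check all 10^3 = 1000 ordered triples (a,b,c).
  e.g. a=(b,0), b=(a,0), c=(c,0): lhs=(b,0) != rhs=(a,0)
  e.g. a=(b,0), b=(a,0), c=(c,1): lhs=(b,0) != rhs=(a,0)
Total violating triples: 16


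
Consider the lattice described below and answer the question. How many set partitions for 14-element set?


B(n) = number of set partitions of an n-element set.
B(n) satisfies the recurrence: B(n+1) = sum_k C(n,k)*B(k).
B(14) = 190899322


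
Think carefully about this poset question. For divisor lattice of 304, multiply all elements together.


Divisors of 304: [1, 2, 4, 8, 16, 19, 38, 76, 152, 304]
Product = n^(d(n)/2) = 304^(10/2)
Product = 2596377985024


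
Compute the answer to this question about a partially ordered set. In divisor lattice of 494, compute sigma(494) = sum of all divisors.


sigma(n) = sum of divisors.
Divisors of 494: [1, 2, 13, 19, 26, 38, 247, 494]
Sum = 840


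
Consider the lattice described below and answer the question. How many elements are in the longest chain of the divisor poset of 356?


A chain is a totally ordered subset; we count the number of elements in a maximum chain.
Compute, for each element x, the size of the longest chain ending at x:
  1: 1
  2: 2
  89: 2
  4: 3
  178: 3
  356: 4
A maximum chain: 1 < 2 < 4 < 356
Number of elements in the longest chain: 4


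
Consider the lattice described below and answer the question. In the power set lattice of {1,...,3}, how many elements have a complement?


An element a is complemented if some b has a meet b = bottom, a join b = top.
every subset A has complement S\A, so all elements are complemented.
Complemented elements: {}, {1}, {2}, {3}, {1,2}, {1,3}, ... (2 more)
Count: 8


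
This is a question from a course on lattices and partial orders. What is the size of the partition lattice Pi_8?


B(n) = number of set partitions of an n-element set.
B(n) satisfies the recurrence: B(n+1) = sum_k C(n,k)*B(k).
B(8) = 4140


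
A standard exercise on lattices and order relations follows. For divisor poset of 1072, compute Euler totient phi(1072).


phi(n) = n * prod_{p|n} (1 - 1/p).
Prime divisors of 1072: [2, 67]
phi(1072) = 1072 * (1 - 1/2) * (1 - 1/67)
phi(1072) = 528


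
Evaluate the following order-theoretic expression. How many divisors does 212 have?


Divisors of 212: [1, 2, 4, 53, 106, 212]
Count: 6


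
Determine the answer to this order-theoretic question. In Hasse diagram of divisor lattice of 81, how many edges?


A cover relation a -< b holds when a < b with no c strictly between.
Cover relations:
  1 -< 3
  3 -< 9
  9 -< 27
  27 -< 81
Total: 4


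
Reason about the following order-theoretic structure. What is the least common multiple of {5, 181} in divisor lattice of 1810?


In a divisor lattice, join = lcm (least common multiple).
Compute lcm iteratively: start with first element, then lcm(current, next).
Elements: [5, 181]
lcm(5,181) = 905
Final lcm = 905


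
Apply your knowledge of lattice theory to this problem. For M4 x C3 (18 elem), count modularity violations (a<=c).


Modular law: if a <= c then a v (b ^ c) = (a v b) ^ c.
Check all triples (a,b,c) with a <= c among 18 elements.
This lattice is modular (diamonds M_m and their chain-products are modular).
Total violating triples: 0


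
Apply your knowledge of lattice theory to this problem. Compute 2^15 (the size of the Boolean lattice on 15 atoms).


Power set = 2^n.
2^15 = 32768


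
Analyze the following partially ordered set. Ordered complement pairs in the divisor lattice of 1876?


Complement pair (a,b): a meet b = bottom, a join b = top.
Here: gcd(a,b)=1 and lcm(a,b)=1876, i.e. a*b=1876 with a,b coprime.
Pairs found: (1,1876), (4,469), (7,268), (28,67), ... (4 more)
Total ordered pairs: 8


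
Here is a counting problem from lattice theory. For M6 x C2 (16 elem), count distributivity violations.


Distributive law: a ^ (b v c) = (a ^ b) v (a ^ c).
Check all 16^3 = 4096 ordered triples (a,b,c).
  e.g. a=(a1,0), b=(a2,0), c=(a3,0): lhs=(a1,0) != rhs=(0,0)
  e.g. a=(a1,0), b=(a2,0), c=(a3,1): lhs=(a1,0) != rhs=(0,0)
Total violating triples: 960


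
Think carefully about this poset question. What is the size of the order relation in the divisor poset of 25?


The order relation is {(a,b) : a <= b}, reflexive so it includes (a,a).
Examples: (1,1), (1,25), (1,5), (25,25), (5,25), ...
Total ordered pairs: 6


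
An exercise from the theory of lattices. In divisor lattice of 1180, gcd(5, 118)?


Meet=gcd.
gcd(5,118)=1


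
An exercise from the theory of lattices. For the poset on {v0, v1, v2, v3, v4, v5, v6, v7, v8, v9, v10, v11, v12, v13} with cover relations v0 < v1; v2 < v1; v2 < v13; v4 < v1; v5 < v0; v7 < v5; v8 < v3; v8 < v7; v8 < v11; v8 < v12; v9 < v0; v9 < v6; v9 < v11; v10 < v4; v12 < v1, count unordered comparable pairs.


A comparable pair {a,b} has a < b or b < a in the order.
Count unordered pairs where one element is strictly below the other.
Examples: {v0,v1}, {v0,v5}, {v0,v7}, {v0,v8}, ...
Total comparable pairs: 23


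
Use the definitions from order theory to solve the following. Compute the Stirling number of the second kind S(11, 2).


S(n,k) = k*S(n-1,k) + S(n-1,k-1).
S(10,2) = 511, S(10,1) = 1
S(11,2) = 2*511 + 1 = 1022 + 1
S(11,2) = 1023


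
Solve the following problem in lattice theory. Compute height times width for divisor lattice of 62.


Height = length of longest chain minus 1; width = size of largest antichain.
A maximum chain: 1 | 31 | 62  (height 2).
A maximum antichain: {2, 31}  (width 2).
Product = 2 * 2 = 4


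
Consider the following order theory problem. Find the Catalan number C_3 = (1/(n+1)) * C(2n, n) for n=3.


C(n) = C(2n, n) / (n+1).
C(6, 3) = 20
C(3) = 20 / 4 = 5


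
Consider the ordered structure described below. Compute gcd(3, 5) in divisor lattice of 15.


In a divisor lattice, meet = gcd (greatest common divisor).
By Euclidean algorithm or factoring: gcd(3,5) = 1


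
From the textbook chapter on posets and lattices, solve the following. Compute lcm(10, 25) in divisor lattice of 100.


In a divisor lattice, join = lcm (least common multiple).
gcd(10,25) = 5
lcm(10,25) = 10*25/gcd = 250/5 = 50


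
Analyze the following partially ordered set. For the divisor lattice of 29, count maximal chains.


A maximal chain goes from the minimum element to a maximal element via cover relations.
Counting all min-to-max paths in the cover graph.
Total maximal chains: 1


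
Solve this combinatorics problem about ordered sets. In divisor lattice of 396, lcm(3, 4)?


Join=lcm.
gcd(3,4)=1
lcm=12


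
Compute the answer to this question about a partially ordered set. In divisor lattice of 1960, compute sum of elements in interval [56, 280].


Interval [56,280] in divisors of 1960: [56, 280]
Sum = 336


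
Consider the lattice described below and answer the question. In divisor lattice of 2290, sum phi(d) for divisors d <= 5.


Divisors of 2290 up to 5: [1, 2, 5]
phi values: [1, 1, 4]
Sum = 6


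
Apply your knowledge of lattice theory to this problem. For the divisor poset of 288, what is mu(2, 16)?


In a divisor lattice, mu(a,b) = mu(b/a) where mu is the classical Mobius function.
b/a = 16/2 = 8
Prime factorization of 8: primes [2]
8 is not squarefree, so mu(8) = 0


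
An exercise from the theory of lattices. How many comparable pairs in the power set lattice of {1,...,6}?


A comparable pair {a,b} has a < b or b < a in the order.
Count unordered pairs where one element is strictly below the other.
Examples: {{},{1}}, {{},{2}}, {{},{3}}, {{},{4}}, ...
Total comparable pairs: 665


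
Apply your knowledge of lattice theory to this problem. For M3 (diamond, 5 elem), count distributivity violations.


Distributive law: a ^ (b v c) = (a ^ b) v (a ^ c).
Check all 5^3 = 125 ordered triples (a,b,c).
  e.g. a=a1, b=a2, c=a3: lhs=a1 != rhs=0
  e.g. a=a1, b=a3, c=a2: lhs=a1 != rhs=0
Total violating triples: 6


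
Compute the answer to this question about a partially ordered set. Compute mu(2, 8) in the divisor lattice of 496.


In a divisor lattice, mu(a,b) = mu(b/a) where mu is the classical Mobius function.
b/a = 8/2 = 4
Prime factorization of 4: primes [2]
4 is not squarefree, so mu(4) = 0


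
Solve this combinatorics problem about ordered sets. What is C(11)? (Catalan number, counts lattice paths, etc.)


C(n) = C(2n, n) / (n+1).
C(22, 11) = 705432
C(11) = 705432 / 12 = 58786


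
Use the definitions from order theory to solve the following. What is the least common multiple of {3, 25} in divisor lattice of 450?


In a divisor lattice, join = lcm (least common multiple).
Compute lcm iteratively: start with first element, then lcm(current, next).
Elements: [3, 25]
lcm(3,25) = 75
Final lcm = 75


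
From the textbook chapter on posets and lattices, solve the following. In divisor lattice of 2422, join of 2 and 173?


In a divisor lattice, join = lcm (least common multiple).
gcd(2,173) = 1
lcm(2,173) = 2*173/gcd = 346/1 = 346


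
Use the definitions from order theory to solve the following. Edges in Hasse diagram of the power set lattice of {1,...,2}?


A cover relation a -< b holds when a < b with no c strictly between.
Cover relations:
  {} -< {1}
  {} -< {2}
  {1} -< {1,2}
  {2} -< {1,2}
Total: 4


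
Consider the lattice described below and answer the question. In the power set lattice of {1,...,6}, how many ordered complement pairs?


Complement pair (a,b): a meet b = bottom, a join b = top.
Here: A intersect B = {} and A union B = {1,...,6}.
Pairs found: ({},{1,2,3,4,5,6}), ({1},{2,3,4,5,6}), ({2},{1,3,4,5,6}), ({3},{1,2,4,5,6}), ... (60 more)
Total ordered pairs: 64


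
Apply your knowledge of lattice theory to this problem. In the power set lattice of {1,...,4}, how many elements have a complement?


An element a is complemented if some b has a meet b = bottom, a join b = top.
every subset A has complement S\A, so all elements are complemented.
Complemented elements: {}, {1}, {2}, {3}, {4}, {1,2}, ... (10 more)
Count: 16


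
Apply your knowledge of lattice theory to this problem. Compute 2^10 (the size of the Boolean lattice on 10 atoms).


Power set = 2^n.
2^10 = 1024


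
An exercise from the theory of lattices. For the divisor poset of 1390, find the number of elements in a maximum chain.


A chain is a totally ordered subset; we count the number of elements in a maximum chain.
Compute, for each element x, the size of the longest chain ending at x:
  1: 1
  2: 2
  5: 2
  139: 2
  10: 3
  278: 3
  ...
A maximum chain: 1 < 2 < 10 < 1390
Number of elements in the longest chain: 4


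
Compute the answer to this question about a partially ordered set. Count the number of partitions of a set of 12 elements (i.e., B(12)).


B(n) = number of set partitions of an n-element set.
B(n) satisfies the recurrence: B(n+1) = sum_k C(n,k)*B(k).
B(12) = 4213597


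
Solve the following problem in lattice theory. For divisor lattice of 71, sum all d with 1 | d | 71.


Interval [1,71] in divisors of 71: [1, 71]
Sum = 72


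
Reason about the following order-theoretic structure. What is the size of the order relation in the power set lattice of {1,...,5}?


The order relation is {(a,b) : a <= b}, reflexive so it includes (a,a).
Examples: ({},{}), ({},{1,2}), ({},{1,2,3}), ({},{1,2,3,4}), ({},{1,2,3,4,5}), ...
Total ordered pairs: 243


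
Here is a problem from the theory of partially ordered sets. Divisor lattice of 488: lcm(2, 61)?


Join=lcm.
gcd(2,61)=1
lcm=122


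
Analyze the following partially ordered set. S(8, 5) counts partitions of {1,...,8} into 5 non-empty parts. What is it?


S(n,k) = k*S(n-1,k) + S(n-1,k-1).
S(7,5) = 140, S(7,4) = 350
S(8,5) = 5*140 + 350 = 700 + 350
S(8,5) = 1050


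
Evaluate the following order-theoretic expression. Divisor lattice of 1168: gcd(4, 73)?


Meet=gcd.
gcd(4,73)=1


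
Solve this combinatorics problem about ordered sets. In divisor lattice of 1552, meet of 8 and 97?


In a divisor lattice, meet = gcd (greatest common divisor).
By Euclidean algorithm or factoring: gcd(8,97) = 1


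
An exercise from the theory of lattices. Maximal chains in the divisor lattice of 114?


A maximal chain goes from the minimum element to a maximal element via cover relations.
Counting all min-to-max paths in the cover graph.
Total maximal chains: 6


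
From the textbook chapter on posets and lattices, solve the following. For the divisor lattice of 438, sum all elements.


sigma(n) = sum of divisors.
Divisors of 438: [1, 2, 3, 6, 73, 146, 219, 438]
Sum = 888


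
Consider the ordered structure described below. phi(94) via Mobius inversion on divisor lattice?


phi(n) = n * prod_{p|n} (1 - 1/p).
Prime divisors of 94: [2, 47]
phi(94) = 94 * (1 - 1/2) * (1 - 1/47)
phi(94) = 46


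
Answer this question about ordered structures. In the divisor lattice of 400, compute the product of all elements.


Divisors of 400: [1, 2, 4, 5, 8, 10, 16, 20, 25, 40, 50, 80, 100, 200, 400]
Product = n^(d(n)/2) = 400^(15/2)
Product = 32768000000000000000


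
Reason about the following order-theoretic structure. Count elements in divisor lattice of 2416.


Divisors of 2416: [1, 2, 4, 8, 16, 151, 302, 604, 1208, 2416]
Count: 10


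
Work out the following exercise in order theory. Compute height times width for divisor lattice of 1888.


Height = length of longest chain minus 1; width = size of largest antichain.
A maximum chain: 1 | 59 | 118 | 236 | 472 | 944 | 1888  (height 6).
A maximum antichain: {2, 59}  (width 2).
Product = 6 * 2 = 12


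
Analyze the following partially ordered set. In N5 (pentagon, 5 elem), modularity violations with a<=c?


Modular law: if a <= c then a v (b ^ c) = (a v b) ^ c.
Check all triples (a,b,c) with a <= c among 5 elements.
  e.g. a=a, b=c, c=b: lhs=a != rhs=b
Total violating triples: 1


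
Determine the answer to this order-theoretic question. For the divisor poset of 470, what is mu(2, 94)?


In a divisor lattice, mu(a,b) = mu(b/a) where mu is the classical Mobius function.
b/a = 94/2 = 47
Prime factorization of 47: primes [47]
47 is squarefree with 1 prime factor(s), so mu(47) = (-1)^1 = -1


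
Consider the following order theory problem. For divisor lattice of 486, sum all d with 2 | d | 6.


Interval [2,6] in divisors of 486: [2, 6]
Sum = 8


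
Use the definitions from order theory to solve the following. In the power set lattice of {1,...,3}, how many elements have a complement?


An element a is complemented if some b has a meet b = bottom, a join b = top.
every subset A has complement S\A, so all elements are complemented.
Complemented elements: {}, {1}, {2}, {3}, {1,2}, {1,3}, ... (2 more)
Count: 8


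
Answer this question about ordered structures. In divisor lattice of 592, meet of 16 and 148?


In a divisor lattice, meet = gcd (greatest common divisor).
By Euclidean algorithm or factoring: gcd(16,148) = 4


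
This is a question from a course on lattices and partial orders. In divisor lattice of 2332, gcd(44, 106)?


Meet=gcd.
gcd(44,106)=2


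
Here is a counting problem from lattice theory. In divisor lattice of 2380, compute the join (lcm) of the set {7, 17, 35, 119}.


In a divisor lattice, join = lcm (least common multiple).
Compute lcm iteratively: start with first element, then lcm(current, next).
Elements: [7, 17, 35, 119]
lcm(7,17) = 119
lcm(119,35) = 595
lcm(595,119) = 595
Final lcm = 595


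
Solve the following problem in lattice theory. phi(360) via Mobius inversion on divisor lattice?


phi(n) = n * prod_{p|n} (1 - 1/p).
Prime divisors of 360: [2, 3, 5]
phi(360) = 360 * (1 - 1/2) * (1 - 1/3) * (1 - 1/5)
phi(360) = 96


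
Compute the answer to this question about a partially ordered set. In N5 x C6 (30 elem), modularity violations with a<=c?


Modular law: if a <= c then a v (b ^ c) = (a v b) ^ c.
Check all triples (a,b,c) with a <= c among 30 elements.
  e.g. a=(a,0), b=(c,0), c=(b,0): lhs=(a,0) != rhs=(b,0)
  e.g. a=(a,0), b=(c,1), c=(b,0): lhs=(a,0) != rhs=(b,0)
Total violating triples: 126


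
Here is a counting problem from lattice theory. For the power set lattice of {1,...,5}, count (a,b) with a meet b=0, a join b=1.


Complement pair (a,b): a meet b = bottom, a join b = top.
Here: A intersect B = {} and A union B = {1,...,5}.
Pairs found: ({},{1,2,3,4,5}), ({1},{2,3,4,5}), ({2},{1,3,4,5}), ({3},{1,2,4,5}), ... (28 more)
Total ordered pairs: 32


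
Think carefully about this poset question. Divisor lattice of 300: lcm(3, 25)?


Join=lcm.
gcd(3,25)=1
lcm=75


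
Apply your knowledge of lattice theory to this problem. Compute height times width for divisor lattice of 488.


Height = length of longest chain minus 1; width = size of largest antichain.
A maximum chain: 1 | 61 | 122 | 244 | 488  (height 4).
A maximum antichain: {2, 61}  (width 2).
Product = 4 * 2 = 8


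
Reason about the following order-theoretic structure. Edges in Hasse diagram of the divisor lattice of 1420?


A cover relation a -< b holds when a < b with no c strictly between.
Cover relations:
  1 -< 2
  1 -< 5
  1 -< 71
  2 -< 4
  2 -< 10
  2 -< 142
  4 -< 20
  4 -< 284
  ...12 more
Total: 20


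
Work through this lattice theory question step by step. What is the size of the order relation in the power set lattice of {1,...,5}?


The order relation is {(a,b) : a <= b}, reflexive so it includes (a,a).
Examples: ({},{}), ({},{1,2}), ({},{1,2,3}), ({},{1,2,3,4}), ({},{1,2,3,4,5}), ...
Total ordered pairs: 243


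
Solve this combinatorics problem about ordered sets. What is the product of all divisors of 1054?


Divisors of 1054: [1, 2, 17, 31, 34, 62, 527, 1054]
Product = n^(d(n)/2) = 1054^(8/2)
Product = 1234134359056


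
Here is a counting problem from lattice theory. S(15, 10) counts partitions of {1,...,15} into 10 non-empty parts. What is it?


S(n,k) = k*S(n-1,k) + S(n-1,k-1).
S(14,10) = 752752, S(14,9) = 5135130
S(15,10) = 10*752752 + 5135130 = 7527520 + 5135130
S(15,10) = 12662650


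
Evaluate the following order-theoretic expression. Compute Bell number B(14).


B(n) = number of set partitions of an n-element set.
B(n) satisfies the recurrence: B(n+1) = sum_k C(n,k)*B(k).
B(14) = 190899322


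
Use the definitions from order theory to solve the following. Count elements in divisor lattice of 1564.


Divisors of 1564: [1, 2, 4, 17, 23, 34, 46, 68, 92, 391, 782, 1564]
Count: 12


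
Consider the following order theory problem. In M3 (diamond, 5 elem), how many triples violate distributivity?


Distributive law: a ^ (b v c) = (a ^ b) v (a ^ c).
Check all 5^3 = 125 ordered triples (a,b,c).
  e.g. a=a1, b=a2, c=a3: lhs=a1 != rhs=0
  e.g. a=a1, b=a3, c=a2: lhs=a1 != rhs=0
Total violating triples: 6


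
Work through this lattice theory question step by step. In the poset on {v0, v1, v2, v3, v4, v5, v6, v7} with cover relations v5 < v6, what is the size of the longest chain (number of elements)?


A chain is a totally ordered subset; we count the number of elements in a maximum chain.
Compute, for each element x, the size of the longest chain ending at x:
  v0: 1
  v1: 1
  v2: 1
  v3: 1
  v4: 1
  v5: 1
  ...
A maximum chain: v5 < v6
Number of elements in the longest chain: 2


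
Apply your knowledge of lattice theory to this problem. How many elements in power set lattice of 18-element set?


Power set = 2^n.
2^18 = 262144


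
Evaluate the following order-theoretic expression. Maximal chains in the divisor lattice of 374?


A maximal chain goes from the minimum element to a maximal element via cover relations.
Counting all min-to-max paths in the cover graph.
Total maximal chains: 6


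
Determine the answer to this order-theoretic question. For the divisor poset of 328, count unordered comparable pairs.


A comparable pair {a,b} has a < b or b < a in the order.
Count unordered pairs where one element is strictly below the other.
Examples: {1,2}, {1,4}, {1,8}, {1,41}, ...
Total comparable pairs: 22


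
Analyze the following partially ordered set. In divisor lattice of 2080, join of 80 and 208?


In a divisor lattice, join = lcm (least common multiple).
gcd(80,208) = 16
lcm(80,208) = 80*208/gcd = 16640/16 = 1040


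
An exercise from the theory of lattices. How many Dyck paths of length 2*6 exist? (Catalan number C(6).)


C(n) = C(2n, n) / (n+1).
C(12, 6) = 924
C(6) = 924 / 7 = 132


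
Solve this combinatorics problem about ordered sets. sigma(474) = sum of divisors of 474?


sigma(n) = sum of divisors.
Divisors of 474: [1, 2, 3, 6, 79, 158, 237, 474]
Sum = 960


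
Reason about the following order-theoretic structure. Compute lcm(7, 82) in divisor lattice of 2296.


In a divisor lattice, join = lcm (least common multiple).
gcd(7,82) = 1
lcm(7,82) = 7*82/gcd = 574/1 = 574


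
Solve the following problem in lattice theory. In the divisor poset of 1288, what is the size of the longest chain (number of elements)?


A chain is a totally ordered subset; we count the number of elements in a maximum chain.
Compute, for each element x, the size of the longest chain ending at x:
  1: 1
  2: 2
  7: 2
  23: 2
  4: 3
  8: 4
  ...
A maximum chain: 1 < 2 < 4 < 8 < 56 < 1288
Number of elements in the longest chain: 6


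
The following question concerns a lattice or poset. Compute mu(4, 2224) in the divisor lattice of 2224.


In a divisor lattice, mu(a,b) = mu(b/a) where mu is the classical Mobius function.
b/a = 2224/4 = 556
Prime factorization of 556: primes [2, 139]
556 is not squarefree, so mu(556) = 0


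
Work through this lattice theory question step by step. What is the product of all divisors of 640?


Divisors of 640: [1, 2, 4, 5, 8, 10, 16, 20, 32, 40, 64, 80, 128, 160, 320, 640]
Product = n^(d(n)/2) = 640^(16/2)
Product = 28147497671065600000000


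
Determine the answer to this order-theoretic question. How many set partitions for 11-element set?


B(n) = number of set partitions of an n-element set.
B(n) satisfies the recurrence: B(n+1) = sum_k C(n,k)*B(k).
B(11) = 678570


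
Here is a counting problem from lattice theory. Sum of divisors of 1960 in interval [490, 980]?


Interval [490,980] in divisors of 1960: [490, 980]
Sum = 1470


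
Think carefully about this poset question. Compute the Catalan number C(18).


C(n) = C(2n, n) / (n+1).
C(36, 18) = 9075135300
C(18) = 9075135300 / 19 = 477638700


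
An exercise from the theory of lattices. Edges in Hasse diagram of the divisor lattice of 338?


A cover relation a -< b holds when a < b with no c strictly between.
Cover relations:
  1 -< 2
  1 -< 13
  2 -< 26
  13 -< 26
  13 -< 169
  26 -< 338
  169 -< 338
Total: 7


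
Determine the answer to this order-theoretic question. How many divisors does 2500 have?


Divisors of 2500: [1, 2, 4, 5, 10, 20, 25, 50, 100, 125, 250, 500, 625, 1250, 2500]
Count: 15


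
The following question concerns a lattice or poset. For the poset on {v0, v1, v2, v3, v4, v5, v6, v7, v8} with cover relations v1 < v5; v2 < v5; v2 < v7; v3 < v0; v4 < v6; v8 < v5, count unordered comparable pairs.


A comparable pair {a,b} has a < b or b < a in the order.
Count unordered pairs where one element is strictly below the other.
Examples: {v0,v3}, {v1,v5}, {v2,v5}, {v2,v7}, ...
Total comparable pairs: 6


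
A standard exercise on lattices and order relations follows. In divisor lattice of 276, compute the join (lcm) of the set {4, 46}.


In a divisor lattice, join = lcm (least common multiple).
Compute lcm iteratively: start with first element, then lcm(current, next).
Elements: [4, 46]
lcm(4,46) = 92
Final lcm = 92


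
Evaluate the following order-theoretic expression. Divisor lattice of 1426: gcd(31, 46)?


Meet=gcd.
gcd(31,46)=1


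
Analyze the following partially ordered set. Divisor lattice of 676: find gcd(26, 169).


In a divisor lattice, meet = gcd (greatest common divisor).
By Euclidean algorithm or factoring: gcd(26,169) = 13


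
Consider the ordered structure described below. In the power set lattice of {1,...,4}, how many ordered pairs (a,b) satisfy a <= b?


The order relation is {(a,b) : a <= b}, reflexive so it includes (a,a).
Examples: ({},{}), ({},{1,2}), ({},{1,2,3}), ({},{1,2,3,4}), ({},{1,2,4}), ...
Total ordered pairs: 81


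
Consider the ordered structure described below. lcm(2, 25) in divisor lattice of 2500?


Join=lcm.
gcd(2,25)=1
lcm=50


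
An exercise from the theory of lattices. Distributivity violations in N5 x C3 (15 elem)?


Distributive law: a ^ (b v c) = (a ^ b) v (a ^ c).
Check all 15^3 = 3375 ordered triples (a,b,c).
  e.g. a=(b,0), b=(a,0), c=(c,0): lhs=(b,0) != rhs=(a,0)
  e.g. a=(b,0), b=(a,0), c=(c,1): lhs=(b,0) != rhs=(a,0)
Total violating triples: 54


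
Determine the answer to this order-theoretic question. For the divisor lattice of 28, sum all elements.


sigma(n) = sum of divisors.
Divisors of 28: [1, 2, 4, 7, 14, 28]
Sum = 56


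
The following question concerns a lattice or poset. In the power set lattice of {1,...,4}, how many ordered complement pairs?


Complement pair (a,b): a meet b = bottom, a join b = top.
Here: A intersect B = {} and A union B = {1,...,4}.
Pairs found: ({},{1,2,3,4}), ({1},{2,3,4}), ({2},{1,3,4}), ({3},{1,2,4}), ... (12 more)
Total ordered pairs: 16


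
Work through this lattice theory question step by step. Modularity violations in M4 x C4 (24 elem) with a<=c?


Modular law: if a <= c then a v (b ^ c) = (a v b) ^ c.
Check all triples (a,b,c) with a <= c among 24 elements.
This lattice is modular (diamonds M_m and their chain-products are modular).
Total violating triples: 0


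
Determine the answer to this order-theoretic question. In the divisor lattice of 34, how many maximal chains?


A maximal chain goes from the minimum element to a maximal element via cover relations.
Counting all min-to-max paths in the cover graph.
Total maximal chains: 2


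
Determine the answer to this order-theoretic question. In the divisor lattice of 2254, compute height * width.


Height = length of longest chain minus 1; width = size of largest antichain.
A maximum chain: 1 | 23 | 161 | 1127 | 2254  (height 4).
A maximum antichain: {14, 46, 49, 161}  (width 4).
Product = 4 * 4 = 16


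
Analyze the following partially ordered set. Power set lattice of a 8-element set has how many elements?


Power set = 2^n.
2^8 = 256


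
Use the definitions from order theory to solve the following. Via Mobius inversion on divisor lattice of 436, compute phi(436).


phi(n) = n * prod_{p|n} (1 - 1/p).
Prime divisors of 436: [2, 109]
phi(436) = 436 * (1 - 1/2) * (1 - 1/109)
phi(436) = 216


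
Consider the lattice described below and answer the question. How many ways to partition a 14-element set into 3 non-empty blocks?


S(n,k) = k*S(n-1,k) + S(n-1,k-1).
S(13,3) = 261625, S(13,2) = 4095
S(14,3) = 3*261625 + 4095 = 784875 + 4095
S(14,3) = 788970


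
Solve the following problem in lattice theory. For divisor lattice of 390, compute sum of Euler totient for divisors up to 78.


Divisors of 390 up to 78: [1, 2, 3, 5, 6, 10, 13, 15, 26, 30, 39, 65, 78]
phi values: [1, 1, 2, 4, 2, 4, 12, 8, 12, 8, 24, 48, 24]
Sum = 150


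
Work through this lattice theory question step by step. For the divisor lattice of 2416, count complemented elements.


An element a is complemented if some b has a meet b = bottom, a join b = top.
a is complemented iff gcd(a, n/a)=1, i.e. a is a unitary divisor of 2416.
Complemented elements: 1, 16, 151, 2416
Count: 4


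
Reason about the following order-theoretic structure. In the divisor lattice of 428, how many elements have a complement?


An element a is complemented if some b has a meet b = bottom, a join b = top.
a is complemented iff gcd(a, n/a)=1, i.e. a is a unitary divisor of 428.
Complemented elements: 1, 4, 107, 428
Count: 4


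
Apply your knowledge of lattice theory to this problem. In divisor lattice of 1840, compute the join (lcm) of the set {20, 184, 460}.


In a divisor lattice, join = lcm (least common multiple).
Compute lcm iteratively: start with first element, then lcm(current, next).
Elements: [20, 184, 460]
lcm(20,184) = 920
lcm(920,460) = 920
Final lcm = 920


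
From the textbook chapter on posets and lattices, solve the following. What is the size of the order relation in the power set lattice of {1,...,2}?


The order relation is {(a,b) : a <= b}, reflexive so it includes (a,a).
Examples: ({},{}), ({},{1,2}), ({},{1}), ({},{2}), ({1,2},{1,2}), ...
Total ordered pairs: 9


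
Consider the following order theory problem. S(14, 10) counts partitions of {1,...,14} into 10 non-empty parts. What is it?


S(n,k) = k*S(n-1,k) + S(n-1,k-1).
S(13,10) = 39325, S(13,9) = 359502
S(14,10) = 10*39325 + 359502 = 393250 + 359502
S(14,10) = 752752


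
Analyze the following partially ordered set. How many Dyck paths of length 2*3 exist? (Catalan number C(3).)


C(n) = C(2n, n) / (n+1).
C(6, 3) = 20
C(3) = 20 / 4 = 5


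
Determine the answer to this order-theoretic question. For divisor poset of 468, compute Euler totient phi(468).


phi(n) = n * prod_{p|n} (1 - 1/p).
Prime divisors of 468: [2, 3, 13]
phi(468) = 468 * (1 - 1/2) * (1 - 1/3) * (1 - 1/13)
phi(468) = 144


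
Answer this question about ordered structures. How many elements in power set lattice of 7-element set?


Power set = 2^n.
2^7 = 128


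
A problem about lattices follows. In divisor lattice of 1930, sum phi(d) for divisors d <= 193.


Divisors of 1930 up to 193: [1, 2, 5, 10, 193]
phi values: [1, 1, 4, 4, 192]
Sum = 202


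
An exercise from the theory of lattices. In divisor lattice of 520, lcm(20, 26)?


Join=lcm.
gcd(20,26)=2
lcm=260


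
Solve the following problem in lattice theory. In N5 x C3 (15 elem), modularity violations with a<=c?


Modular law: if a <= c then a v (b ^ c) = (a v b) ^ c.
Check all triples (a,b,c) with a <= c among 15 elements.
  e.g. a=(a,0), b=(c,0), c=(b,0): lhs=(a,0) != rhs=(b,0)
  e.g. a=(a,0), b=(c,1), c=(b,0): lhs=(a,0) != rhs=(b,0)
Total violating triples: 18


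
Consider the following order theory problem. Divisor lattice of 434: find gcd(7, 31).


In a divisor lattice, meet = gcd (greatest common divisor).
By Euclidean algorithm or factoring: gcd(7,31) = 1


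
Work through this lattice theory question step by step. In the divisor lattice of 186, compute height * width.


Height = length of longest chain minus 1; width = size of largest antichain.
A maximum chain: 1 | 31 | 93 | 186  (height 3).
A maximum antichain: {2, 3, 31}  (width 3).
Product = 3 * 3 = 9


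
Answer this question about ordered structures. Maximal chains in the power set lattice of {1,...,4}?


A maximal chain goes from the minimum element to a maximal element via cover relations.
Counting all min-to-max paths in the cover graph.
Total maximal chains: 24


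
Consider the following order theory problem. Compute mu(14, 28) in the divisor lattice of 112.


In a divisor lattice, mu(a,b) = mu(b/a) where mu is the classical Mobius function.
b/a = 28/14 = 2
Prime factorization of 2: primes [2]
2 is squarefree with 1 prime factor(s), so mu(2) = (-1)^1 = -1


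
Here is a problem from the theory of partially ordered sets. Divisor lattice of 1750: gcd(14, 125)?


Meet=gcd.
gcd(14,125)=1


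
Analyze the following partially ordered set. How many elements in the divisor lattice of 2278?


Divisors of 2278: [1, 2, 17, 34, 67, 134, 1139, 2278]
Count: 8


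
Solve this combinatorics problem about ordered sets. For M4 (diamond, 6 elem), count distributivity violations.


Distributive law: a ^ (b v c) = (a ^ b) v (a ^ c).
Check all 6^3 = 216 ordered triples (a,b,c).
  e.g. a=a1, b=a2, c=a3: lhs=a1 != rhs=0
  e.g. a=a1, b=a2, c=a4: lhs=a1 != rhs=0
Total violating triples: 24


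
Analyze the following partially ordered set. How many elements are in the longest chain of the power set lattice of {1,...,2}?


A chain is a totally ordered subset; we count the number of elements in a maximum chain.
Compute, for each element x, the size of the longest chain ending at x:
  {}: 1
  {1}: 2
  {2}: 2
  {1,2}: 3
A maximum chain: {} < {1} < {1,2}
Number of elements in the longest chain: 3


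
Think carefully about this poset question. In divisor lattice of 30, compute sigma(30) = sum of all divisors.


sigma(n) = sum of divisors.
Divisors of 30: [1, 2, 3, 5, 6, 10, 15, 30]
Sum = 72


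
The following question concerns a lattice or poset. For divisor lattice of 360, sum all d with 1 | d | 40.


Interval [1,40] in divisors of 360: [1, 2, 4, 5, 8, 10, 20, 40]
Sum = 90


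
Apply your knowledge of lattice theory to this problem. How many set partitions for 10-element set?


B(n) = number of set partitions of an n-element set.
B(n) satisfies the recurrence: B(n+1) = sum_k C(n,k)*B(k).
B(10) = 115975


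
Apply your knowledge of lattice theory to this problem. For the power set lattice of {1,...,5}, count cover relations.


A cover relation a -< b holds when a < b with no c strictly between.
Cover relations:
  {} -< {1}
  {} -< {2}
  {} -< {3}
  {} -< {4}
  {} -< {5}
  {1} -< {1,2}
  {1} -< {1,3}
  {1} -< {1,4}
  ...72 more
Total: 80
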